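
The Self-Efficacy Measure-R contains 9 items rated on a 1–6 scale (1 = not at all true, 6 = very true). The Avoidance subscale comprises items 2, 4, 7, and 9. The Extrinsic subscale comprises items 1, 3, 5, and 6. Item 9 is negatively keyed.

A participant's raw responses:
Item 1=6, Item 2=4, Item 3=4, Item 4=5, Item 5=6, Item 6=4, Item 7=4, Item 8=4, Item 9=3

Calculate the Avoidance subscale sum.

Avoidance items: 2, 4, 7, 9.
Of these, item 9 is negatively keyed; on a 1–6 scale, reversed = 7 − raw.
  item 2: 4
  item 4: 5
  item 7: 4
  item 9: 7 − 3 = 4
Sum = 4 + 5 + 4 + 4 = 17

17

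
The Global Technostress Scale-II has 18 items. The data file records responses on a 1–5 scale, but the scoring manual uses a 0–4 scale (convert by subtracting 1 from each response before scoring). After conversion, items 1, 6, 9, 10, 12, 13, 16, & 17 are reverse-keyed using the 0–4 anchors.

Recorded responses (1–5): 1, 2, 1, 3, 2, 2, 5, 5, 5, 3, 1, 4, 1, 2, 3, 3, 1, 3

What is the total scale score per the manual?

Convert to 0–4: 0, 1, 0, 2, 1, 1, 4, 4, 4, 2, 0, 3, 0, 1, 2, 2, 0, 2
Reverse-coded (reverse-coded value = 4 − response):
  item 1: 4 − 0 = 4
  item 6: 4 − 1 = 3
  item 9: 4 − 4 = 0
  item 10: 4 − 2 = 2
  item 12: 4 − 3 = 1
  item 13: 4 − 0 = 4
  item 16: 4 − 2 = 2
  item 17: 4 − 0 = 4
Scored: 4, 1, 0, 2, 1, 3, 4, 4, 0, 2, 0, 1, 4, 1, 2, 2, 4, 2
Total = 37

37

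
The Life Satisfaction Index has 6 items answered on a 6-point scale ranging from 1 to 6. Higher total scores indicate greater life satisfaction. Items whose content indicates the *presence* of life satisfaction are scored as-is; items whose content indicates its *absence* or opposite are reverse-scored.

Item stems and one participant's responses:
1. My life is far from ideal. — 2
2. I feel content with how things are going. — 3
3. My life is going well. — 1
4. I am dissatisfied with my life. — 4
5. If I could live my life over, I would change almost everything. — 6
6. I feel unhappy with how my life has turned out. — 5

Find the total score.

15

Items 1, 4, 5, 6 describe the absence/opposite of life satisfaction → reverse-score.
reverse-coded value = 7 − response.
  item 1: 7 − 2 = 5
  item 2: 3
  item 3: 1
  item 4: 7 − 4 = 3
  item 5: 7 − 6 = 1
  item 6: 7 − 5 = 2
Total = 5 + 3 + 1 + 3 + 1 + 2 = 15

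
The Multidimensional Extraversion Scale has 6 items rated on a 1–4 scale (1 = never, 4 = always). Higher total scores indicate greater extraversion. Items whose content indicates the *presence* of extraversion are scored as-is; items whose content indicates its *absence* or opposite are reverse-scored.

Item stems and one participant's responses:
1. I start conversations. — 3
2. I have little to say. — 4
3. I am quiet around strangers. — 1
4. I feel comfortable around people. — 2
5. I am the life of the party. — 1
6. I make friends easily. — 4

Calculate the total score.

Items 2, 3 describe the absence/opposite of extraversion → reverse-score.
on a 1–4 scale, reversed = 5 − raw.
  item 1: 3
  item 2: 5 − 4 = 1
  item 3: 5 − 1 = 4
  item 4: 2
  item 5: 1
  item 6: 4
Total = 3 + 1 + 4 + 2 + 1 + 4 = 15

15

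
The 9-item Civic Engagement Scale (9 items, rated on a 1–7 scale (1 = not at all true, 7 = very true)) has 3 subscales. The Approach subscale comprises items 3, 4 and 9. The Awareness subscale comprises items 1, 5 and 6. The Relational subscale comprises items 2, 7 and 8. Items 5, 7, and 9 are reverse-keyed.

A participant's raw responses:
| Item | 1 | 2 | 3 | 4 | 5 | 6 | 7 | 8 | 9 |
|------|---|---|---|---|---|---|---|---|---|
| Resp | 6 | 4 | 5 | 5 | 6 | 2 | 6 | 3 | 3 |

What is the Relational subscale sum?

Relational items: 2, 7, 8.
Of these, item 7 is reverse-keyed; reverse-coded value = 8 − response.
  item 2: 4
  item 7: 8 − 6 = 2
  item 8: 3
Sum = 4 + 2 + 3 = 9

9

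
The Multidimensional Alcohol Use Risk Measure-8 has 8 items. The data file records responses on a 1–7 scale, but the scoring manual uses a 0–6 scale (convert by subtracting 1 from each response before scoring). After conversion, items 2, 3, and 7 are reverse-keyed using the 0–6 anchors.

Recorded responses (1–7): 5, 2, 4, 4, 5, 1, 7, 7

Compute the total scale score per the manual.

25

Convert to 0–6: 4, 1, 3, 3, 4, 0, 6, 6
Reverse-coded (on a 0–6 scale, reversed = 6 − raw):
  item 2: 6 − 1 = 5
  item 3: 6 − 3 = 3
  item 7: 6 − 6 = 0
Scored: 4, 5, 3, 3, 4, 0, 0, 6
Total = 25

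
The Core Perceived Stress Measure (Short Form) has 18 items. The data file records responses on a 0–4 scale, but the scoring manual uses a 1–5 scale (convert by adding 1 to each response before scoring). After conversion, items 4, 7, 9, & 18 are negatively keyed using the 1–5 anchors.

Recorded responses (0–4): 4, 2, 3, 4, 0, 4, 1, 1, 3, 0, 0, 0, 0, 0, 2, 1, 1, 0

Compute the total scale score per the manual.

44

Convert to 1–5: 5, 3, 4, 5, 1, 5, 2, 2, 4, 1, 1, 1, 1, 1, 3, 2, 2, 1
Reverse-coded (reversed = (1+5) − raw = 6 − raw):
  item 4: 6 − 5 = 1
  item 7: 6 − 2 = 4
  item 9: 6 − 4 = 2
  item 18: 6 − 1 = 5
Scored: 5, 3, 4, 1, 1, 5, 4, 2, 2, 1, 1, 1, 1, 1, 3, 2, 2, 5
Total = 44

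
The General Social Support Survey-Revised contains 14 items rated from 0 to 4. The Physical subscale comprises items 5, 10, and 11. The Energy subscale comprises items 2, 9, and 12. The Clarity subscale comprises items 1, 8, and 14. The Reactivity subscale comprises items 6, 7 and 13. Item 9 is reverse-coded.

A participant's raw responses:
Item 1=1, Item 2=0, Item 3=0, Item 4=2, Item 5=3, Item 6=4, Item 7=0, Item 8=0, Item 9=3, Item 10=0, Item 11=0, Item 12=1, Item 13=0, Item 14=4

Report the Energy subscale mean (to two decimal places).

Energy items: 2, 9, 12.
Of these, item 9 is reverse-coded; on a 0–4 scale, reversed = 4 − raw.
  item 2: 0
  item 9: 4 − 3 = 1
  item 12: 1
Sum = 0 + 1 + 1 = 2
Mean = 2 / 3 = 0.67

0.67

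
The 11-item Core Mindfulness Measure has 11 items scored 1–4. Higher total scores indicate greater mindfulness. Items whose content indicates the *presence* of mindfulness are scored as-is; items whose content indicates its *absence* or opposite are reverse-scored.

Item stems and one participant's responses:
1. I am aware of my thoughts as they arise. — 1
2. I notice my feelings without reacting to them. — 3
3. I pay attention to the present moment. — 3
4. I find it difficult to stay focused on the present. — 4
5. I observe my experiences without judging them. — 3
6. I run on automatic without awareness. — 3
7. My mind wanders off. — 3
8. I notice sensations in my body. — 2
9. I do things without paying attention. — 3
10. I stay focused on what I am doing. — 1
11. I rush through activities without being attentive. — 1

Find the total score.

Items 4, 6, 7, 9, 11 describe the absence/opposite of mindfulness → reverse-score.
reversed = (1+4) − raw = 5 − raw.
  item 1: 1
  item 2: 3
  item 3: 3
  item 4: 5 − 4 = 1
  item 5: 3
  item 6: 5 − 3 = 2
  item 7: 5 − 3 = 2
  item 8: 2
  item 9: 5 − 3 = 2
  item 10: 1
  item 11: 5 − 1 = 4
Total = 1 + 3 + 3 + 1 + 3 + 2 + 2 + 2 + 2 + 1 + 4 = 24

24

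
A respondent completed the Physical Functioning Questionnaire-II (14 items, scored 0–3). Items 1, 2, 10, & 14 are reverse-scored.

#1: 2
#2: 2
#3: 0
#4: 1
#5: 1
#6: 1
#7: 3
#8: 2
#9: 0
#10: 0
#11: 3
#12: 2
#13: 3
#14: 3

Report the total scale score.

21

Reverse-scored items use 3 − raw:
  item 1: 3 − 2 = 1
  item 2: 3 − 2 = 1
  item 10: 3 − 0 = 3
  item 14: 3 − 3 = 0
After reverse-coding: 1, 1, 0, 1, 1, 1, 3, 2, 0, 3, 3, 2, 3, 0
Total = 1 + 1 + 0 + 1 + 1 + 1 + 3 + 2 + 0 + 3 + 3 + 2 + 3 + 0 = 21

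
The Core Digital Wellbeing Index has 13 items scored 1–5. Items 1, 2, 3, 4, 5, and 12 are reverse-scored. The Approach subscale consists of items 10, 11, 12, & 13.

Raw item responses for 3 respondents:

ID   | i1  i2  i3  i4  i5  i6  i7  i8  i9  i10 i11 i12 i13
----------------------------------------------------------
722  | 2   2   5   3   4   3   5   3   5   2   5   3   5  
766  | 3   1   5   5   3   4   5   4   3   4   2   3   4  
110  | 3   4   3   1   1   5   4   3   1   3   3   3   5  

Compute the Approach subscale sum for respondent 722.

Respondent 722 raw: 2, 2, 5, 3, 4, 3, 5, 3, 5, 2, 5, 3, 5.
Approach items: 10, 11, 12, 13.
Reverse-coded (reverse-coded value = 6 − response):
  item 10: 2
  item 11: 5
  item 12: 6 − 3 = 3
  item 13: 5
Sum = 2 + 5 + 3 + 5 = 15

15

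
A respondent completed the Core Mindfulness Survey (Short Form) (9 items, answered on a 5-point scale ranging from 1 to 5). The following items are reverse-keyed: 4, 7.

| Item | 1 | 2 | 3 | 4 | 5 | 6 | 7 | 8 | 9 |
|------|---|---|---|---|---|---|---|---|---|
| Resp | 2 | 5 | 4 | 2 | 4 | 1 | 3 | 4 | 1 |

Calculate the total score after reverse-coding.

28

Reversing items 4 & 7 with 6 − raw:
Total = 2 + 5 + 4 + (6−2) + 4 + 1 + (6−3) + 4 + 1
      = 2 + 5 + 4 + 4 + 4 + 1 + 3 + 4 + 1 = 28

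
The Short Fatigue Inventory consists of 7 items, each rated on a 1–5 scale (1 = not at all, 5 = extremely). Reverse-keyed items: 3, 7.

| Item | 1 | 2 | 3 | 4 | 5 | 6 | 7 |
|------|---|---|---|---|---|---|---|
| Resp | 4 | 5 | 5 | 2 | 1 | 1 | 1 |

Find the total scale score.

19

Apply reverse scoring (on a 1–5 scale, reversed = 6 − raw):
  item 3: 6 − 5 = 1
  item 7: 6 − 1 = 5
Scored items: 4, 5, 1, 2, 1, 1, 5
Total = 4 + 5 + 1 + 2 + 1 + 1 + 5 = 19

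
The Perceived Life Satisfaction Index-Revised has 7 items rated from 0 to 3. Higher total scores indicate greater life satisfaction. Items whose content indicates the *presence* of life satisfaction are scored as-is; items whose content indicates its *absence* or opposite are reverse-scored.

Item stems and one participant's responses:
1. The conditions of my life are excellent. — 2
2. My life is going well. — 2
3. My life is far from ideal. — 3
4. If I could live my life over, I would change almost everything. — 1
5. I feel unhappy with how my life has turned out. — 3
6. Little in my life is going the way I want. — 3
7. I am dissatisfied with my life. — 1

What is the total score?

8

Items 3, 4, 5, 6, 7 describe the absence/opposite of life satisfaction → reverse-score.
on a 0–3 scale, reversed = 3 − raw.
  item 1: 2
  item 2: 2
  item 3: 3 − 3 = 0
  item 4: 3 − 1 = 2
  item 5: 3 − 3 = 0
  item 6: 3 − 3 = 0
  item 7: 3 − 1 = 2
Total = 2 + 2 + 0 + 2 + 0 + 0 + 2 = 8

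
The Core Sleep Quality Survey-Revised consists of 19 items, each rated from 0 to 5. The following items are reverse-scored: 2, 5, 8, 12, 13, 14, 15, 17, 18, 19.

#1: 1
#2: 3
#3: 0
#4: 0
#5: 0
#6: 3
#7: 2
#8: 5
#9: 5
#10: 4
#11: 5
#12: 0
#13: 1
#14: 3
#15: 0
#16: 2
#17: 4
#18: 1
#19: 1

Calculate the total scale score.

Raw sum = 40. Reverse-scored items: 2, 5, 8, 12, 13, 14, 15, 17, 18, 19; their raw sum = 18.
Each reversal replaces raw with 5 − raw, changing the total by 5 − 2·raw per item.
Total = 40 + 10·5 − 2·18 = 40 + 50 − 36 = 54

54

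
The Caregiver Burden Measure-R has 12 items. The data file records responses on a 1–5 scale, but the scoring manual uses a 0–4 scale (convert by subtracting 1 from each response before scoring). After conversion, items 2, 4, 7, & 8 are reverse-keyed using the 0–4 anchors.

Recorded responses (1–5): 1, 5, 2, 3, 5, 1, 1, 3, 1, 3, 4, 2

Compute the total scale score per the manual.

Convert to 0–4: 0, 4, 1, 2, 4, 0, 0, 2, 0, 2, 3, 1
Reverse-coded (reverse-coded value = 4 − response):
  item 2: 4 − 4 = 0
  item 4: 4 − 2 = 2
  item 7: 4 − 0 = 4
  item 8: 4 − 2 = 2
Scored: 0, 0, 1, 2, 4, 0, 4, 2, 0, 2, 3, 1
Total = 19

19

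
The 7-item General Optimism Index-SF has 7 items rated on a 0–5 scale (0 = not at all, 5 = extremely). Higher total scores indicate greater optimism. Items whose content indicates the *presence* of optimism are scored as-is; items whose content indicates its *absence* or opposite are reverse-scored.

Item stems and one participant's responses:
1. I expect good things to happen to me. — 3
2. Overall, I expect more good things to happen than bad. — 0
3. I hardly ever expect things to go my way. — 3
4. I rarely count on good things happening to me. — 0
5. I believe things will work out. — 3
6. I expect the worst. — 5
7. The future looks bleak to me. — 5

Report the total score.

13

Items 3, 4, 6, 7 describe the absence/opposite of optimism → reverse-score.
reverse-coded value = 5 − response.
  item 1: 3
  item 2: 0
  item 3: 5 − 3 = 2
  item 4: 5 − 0 = 5
  item 5: 3
  item 6: 5 − 5 = 0
  item 7: 5 − 5 = 0
Total = 3 + 0 + 2 + 5 + 3 + 0 + 0 = 13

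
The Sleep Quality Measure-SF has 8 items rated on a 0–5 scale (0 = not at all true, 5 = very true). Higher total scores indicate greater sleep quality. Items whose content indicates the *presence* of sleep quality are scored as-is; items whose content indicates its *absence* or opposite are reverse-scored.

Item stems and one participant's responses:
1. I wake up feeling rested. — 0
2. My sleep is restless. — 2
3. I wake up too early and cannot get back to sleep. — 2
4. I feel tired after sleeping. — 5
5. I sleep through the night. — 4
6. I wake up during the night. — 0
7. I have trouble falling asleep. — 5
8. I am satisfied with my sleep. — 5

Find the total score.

Items 2, 3, 4, 6, 7 describe the absence/opposite of sleep quality → reverse-score.
on a 0–5 scale, reversed = 5 − raw.
  item 1: 0
  item 2: 5 − 2 = 3
  item 3: 5 − 2 = 3
  item 4: 5 − 5 = 0
  item 5: 4
  item 6: 5 − 0 = 5
  item 7: 5 − 5 = 0
  item 8: 5
Total = 0 + 3 + 3 + 0 + 4 + 5 + 0 + 5 = 20

20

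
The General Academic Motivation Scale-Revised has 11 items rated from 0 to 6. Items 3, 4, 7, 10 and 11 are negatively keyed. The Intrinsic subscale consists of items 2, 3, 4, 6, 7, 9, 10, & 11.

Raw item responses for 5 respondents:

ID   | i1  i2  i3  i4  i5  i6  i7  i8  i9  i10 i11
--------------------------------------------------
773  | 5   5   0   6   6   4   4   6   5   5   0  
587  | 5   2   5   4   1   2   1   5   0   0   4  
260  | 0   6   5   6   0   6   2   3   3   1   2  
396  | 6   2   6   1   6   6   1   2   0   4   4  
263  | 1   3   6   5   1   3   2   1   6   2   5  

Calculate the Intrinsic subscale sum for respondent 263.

22

Respondent 263 raw: 1, 3, 6, 5, 1, 3, 2, 1, 6, 2, 5.
Intrinsic items: 2, 3, 4, 6, 7, 9, 10, 11.
Reverse-coded (reversed = (0+6) − raw = 6 − raw):
  item 2: 3
  item 3: 6 − 6 = 0
  item 4: 6 − 5 = 1
  item 6: 3
  item 7: 6 − 2 = 4
  item 9: 6
  item 10: 6 − 2 = 4
  item 11: 6 − 5 = 1
Sum = 3 + 0 + 1 + 3 + 4 + 6 + 4 + 1 = 22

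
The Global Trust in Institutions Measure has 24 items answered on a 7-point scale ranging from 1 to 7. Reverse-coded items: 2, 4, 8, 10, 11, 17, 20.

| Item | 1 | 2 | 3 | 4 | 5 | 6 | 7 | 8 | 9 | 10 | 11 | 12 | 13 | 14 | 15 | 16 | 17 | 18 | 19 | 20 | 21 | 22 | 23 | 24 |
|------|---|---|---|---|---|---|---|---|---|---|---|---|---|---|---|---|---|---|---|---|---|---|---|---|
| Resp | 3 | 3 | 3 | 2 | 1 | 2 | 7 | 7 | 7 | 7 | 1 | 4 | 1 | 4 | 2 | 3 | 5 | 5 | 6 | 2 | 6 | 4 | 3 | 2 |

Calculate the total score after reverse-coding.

Apply reverse scoring (on a 1–7 scale, reversed = 8 − raw):
  item 2: 8 − 3 = 5
  item 4: 8 − 2 = 6
  item 8: 8 − 7 = 1
  item 10: 8 − 7 = 1
  item 11: 8 − 1 = 7
  item 17: 8 − 5 = 3
  item 20: 8 − 2 = 6
After reverse-coding: 3, 5, 3, 6, 1, 2, 7, 1, 7, 1, 7, 4, 1, 4, 2, 3, 3, 5, 6, 6, 6, 4, 3, 2
Total = 3 + 5 + 3 + 6 + 1 + 2 + 7 + 1 + 7 + 1 + 7 + 4 + 1 + 4 + 2 + 3 + 3 + 5 + 6 + 6 + 6 + 4 + 3 + 2 = 92

92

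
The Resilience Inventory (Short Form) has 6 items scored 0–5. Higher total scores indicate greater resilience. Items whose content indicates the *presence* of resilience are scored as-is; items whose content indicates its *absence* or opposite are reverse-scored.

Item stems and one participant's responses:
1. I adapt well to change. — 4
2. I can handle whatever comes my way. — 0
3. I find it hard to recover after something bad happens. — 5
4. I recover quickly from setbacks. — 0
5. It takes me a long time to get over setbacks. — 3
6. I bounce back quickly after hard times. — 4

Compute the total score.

10

Items 3, 5 describe the absence/opposite of resilience → reverse-score.
reverse-coded value = 5 − response.
  item 1: 4
  item 2: 0
  item 3: 5 − 5 = 0
  item 4: 0
  item 5: 5 − 3 = 2
  item 6: 4
Total = 4 + 0 + 0 + 0 + 2 + 4 = 10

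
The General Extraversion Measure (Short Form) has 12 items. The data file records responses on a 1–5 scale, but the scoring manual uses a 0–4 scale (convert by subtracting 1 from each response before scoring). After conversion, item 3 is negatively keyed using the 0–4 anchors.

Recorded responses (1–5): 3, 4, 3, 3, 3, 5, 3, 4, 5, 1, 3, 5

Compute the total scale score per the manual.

Convert to 0–4: 2, 3, 2, 2, 2, 4, 2, 3, 4, 0, 2, 4
Reverse-coded (reversed = (0+4) − raw = 4 − raw):
  item 3: 4 − 2 = 2
Scored: 2, 3, 2, 2, 2, 4, 2, 3, 4, 0, 2, 4
Total = 30

30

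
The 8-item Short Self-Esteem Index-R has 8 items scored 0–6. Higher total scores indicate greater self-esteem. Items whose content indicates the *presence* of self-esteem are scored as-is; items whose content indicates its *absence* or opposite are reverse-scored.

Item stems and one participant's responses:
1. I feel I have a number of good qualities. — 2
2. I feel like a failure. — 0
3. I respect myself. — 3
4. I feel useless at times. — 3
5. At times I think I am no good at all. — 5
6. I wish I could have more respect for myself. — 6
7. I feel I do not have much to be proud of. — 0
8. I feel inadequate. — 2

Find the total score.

Items 2, 4, 5, 6, 7, 8 describe the absence/opposite of self-esteem → reverse-score.
on a 0–6 scale, reversed = 6 − raw.
  item 1: 2
  item 2: 6 − 0 = 6
  item 3: 3
  item 4: 6 − 3 = 3
  item 5: 6 − 5 = 1
  item 6: 6 − 6 = 0
  item 7: 6 − 0 = 6
  item 8: 6 − 2 = 4
Total = 2 + 6 + 3 + 3 + 1 + 0 + 6 + 4 = 25

25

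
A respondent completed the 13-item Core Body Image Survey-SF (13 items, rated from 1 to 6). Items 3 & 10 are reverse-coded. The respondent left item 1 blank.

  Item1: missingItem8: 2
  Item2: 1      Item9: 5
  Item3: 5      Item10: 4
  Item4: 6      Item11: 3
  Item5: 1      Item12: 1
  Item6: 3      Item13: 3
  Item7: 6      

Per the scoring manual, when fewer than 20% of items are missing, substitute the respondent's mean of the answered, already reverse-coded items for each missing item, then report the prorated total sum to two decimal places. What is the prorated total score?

Reverse-coded (reverse-coded value = 7 − response):
  item 3: 7 − 5 = 2
  item 10: 7 − 4 = 3
Completed scored items (12 of 13): 1, 2, 6, 1, 3, 6, 2, 5, 3, 3, 1, 3; sum = 36.
Person mean = 36 / 12 ≈ 3.0000
Prorated total = (36 / 12) × 13 = 39.00 (to 2 dp)

39.00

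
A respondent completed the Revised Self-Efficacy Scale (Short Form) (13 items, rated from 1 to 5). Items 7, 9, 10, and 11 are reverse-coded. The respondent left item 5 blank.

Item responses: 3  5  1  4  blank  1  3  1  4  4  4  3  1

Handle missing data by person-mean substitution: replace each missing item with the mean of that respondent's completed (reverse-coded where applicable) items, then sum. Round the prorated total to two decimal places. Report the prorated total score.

Reverse-coded (on a 1–5 scale, reversed = 6 − raw):
  item 7: 6 − 3 = 3
  item 9: 6 − 4 = 2
  item 10: 6 − 4 = 2
  item 11: 6 − 4 = 2
Completed scored items (12 of 13): 3, 5, 1, 4, 1, 3, 1, 2, 2, 2, 3, 1; sum = 28.
Person mean = 28 / 12 ≈ 2.3333
Prorated total = (28 / 12) × 13 = 30.33 (to 2 dp)

30.33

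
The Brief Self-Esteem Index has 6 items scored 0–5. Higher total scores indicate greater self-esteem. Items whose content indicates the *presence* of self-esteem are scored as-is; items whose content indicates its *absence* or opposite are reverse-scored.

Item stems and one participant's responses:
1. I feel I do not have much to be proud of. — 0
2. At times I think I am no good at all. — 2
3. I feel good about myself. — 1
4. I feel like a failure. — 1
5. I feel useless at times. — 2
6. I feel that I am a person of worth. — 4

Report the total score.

Items 1, 2, 4, 5 describe the absence/opposite of self-esteem → reverse-score.
on a 0–5 scale, reversed = 5 − raw.
  item 1: 5 − 0 = 5
  item 2: 5 − 2 = 3
  item 3: 1
  item 4: 5 − 1 = 4
  item 5: 5 − 2 = 3
  item 6: 4
Total = 5 + 3 + 1 + 4 + 3 + 4 = 20

20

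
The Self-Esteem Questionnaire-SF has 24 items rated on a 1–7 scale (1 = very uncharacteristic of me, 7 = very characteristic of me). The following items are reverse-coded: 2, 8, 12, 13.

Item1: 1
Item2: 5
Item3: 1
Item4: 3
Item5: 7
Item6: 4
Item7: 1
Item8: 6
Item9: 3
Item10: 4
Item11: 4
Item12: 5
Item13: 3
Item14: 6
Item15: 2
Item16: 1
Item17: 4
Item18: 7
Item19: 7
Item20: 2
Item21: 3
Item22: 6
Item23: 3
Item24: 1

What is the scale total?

Reverse-coded items use 8 − raw:
  item 2: 8 − 5 = 3
  item 8: 8 − 6 = 2
  item 12: 8 − 5 = 3
  item 13: 8 − 3 = 5
After reverse-coding: 1, 3, 1, 3, 7, 4, 1, 2, 3, 4, 4, 3, 5, 6, 2, 1, 4, 7, 7, 2, 3, 6, 3, 1
Total = 1 + 3 + 1 + 3 + 7 + 4 + 1 + 2 + 3 + 4 + 4 + 3 + 5 + 6 + 2 + 1 + 4 + 7 + 7 + 2 + 3 + 6 + 3 + 1 = 83

83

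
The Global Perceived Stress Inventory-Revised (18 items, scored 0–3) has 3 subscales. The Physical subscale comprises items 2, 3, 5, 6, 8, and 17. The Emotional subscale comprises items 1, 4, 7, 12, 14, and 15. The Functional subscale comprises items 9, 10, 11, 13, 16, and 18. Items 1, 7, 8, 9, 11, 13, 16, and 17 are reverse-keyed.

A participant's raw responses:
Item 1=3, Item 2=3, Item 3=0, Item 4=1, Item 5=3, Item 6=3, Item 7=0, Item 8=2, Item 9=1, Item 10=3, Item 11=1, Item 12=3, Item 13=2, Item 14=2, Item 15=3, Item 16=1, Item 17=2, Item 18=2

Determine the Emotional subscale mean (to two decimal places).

2.00

Emotional items: 1, 4, 7, 12, 14, 15.
Of these, items 1 and 7 are reverse-keyed; reverse-coded value = 3 − response.
  item 1: 3 − 3 = 0
  item 4: 1
  item 7: 3 − 0 = 3
  item 12: 3
  item 14: 2
  item 15: 3
Sum = 0 + 1 + 3 + 3 + 2 + 3 = 12
Mean = 12 / 6 = 2.00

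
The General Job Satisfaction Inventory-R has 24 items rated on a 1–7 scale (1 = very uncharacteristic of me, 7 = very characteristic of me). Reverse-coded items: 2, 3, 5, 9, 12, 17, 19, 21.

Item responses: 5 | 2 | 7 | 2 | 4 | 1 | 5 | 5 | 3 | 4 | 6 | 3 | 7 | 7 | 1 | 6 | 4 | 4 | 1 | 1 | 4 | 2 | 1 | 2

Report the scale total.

95

Raw sum = 87. Reverse-coded items: 2, 3, 5, 9, 12, 17, 19, 21; their raw sum = 28.
Each reversal replaces raw with 8 − raw, changing the total by 8 − 2·raw per item.
Total = 87 + 8·8 − 2·28 = 87 + 64 − 56 = 95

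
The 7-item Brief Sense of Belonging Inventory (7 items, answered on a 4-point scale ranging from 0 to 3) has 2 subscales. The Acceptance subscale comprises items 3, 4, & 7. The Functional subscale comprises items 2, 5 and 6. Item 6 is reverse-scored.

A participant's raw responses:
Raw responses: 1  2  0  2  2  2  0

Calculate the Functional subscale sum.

5

Functional items: 2, 5, 6.
Of these, item 6 is reverse-scored; reversed = (0+3) − raw = 3 − raw.
  item 2: 2
  item 5: 2
  item 6: 3 − 2 = 1
Sum = 2 + 2 + 1 = 5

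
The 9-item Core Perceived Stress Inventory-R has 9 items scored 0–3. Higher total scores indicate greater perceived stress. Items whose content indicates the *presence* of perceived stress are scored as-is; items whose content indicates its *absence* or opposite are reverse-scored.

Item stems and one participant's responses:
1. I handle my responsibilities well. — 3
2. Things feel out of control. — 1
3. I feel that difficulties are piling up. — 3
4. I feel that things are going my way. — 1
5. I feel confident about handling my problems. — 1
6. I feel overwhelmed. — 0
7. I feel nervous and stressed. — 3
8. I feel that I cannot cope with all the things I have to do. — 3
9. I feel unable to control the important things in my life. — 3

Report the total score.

Items 1, 4, 5 describe the absence/opposite of perceived stress → reverse-score.
reversed = (0+3) − raw = 3 − raw.
  item 1: 3 − 3 = 0
  item 2: 1
  item 3: 3
  item 4: 3 − 1 = 2
  item 5: 3 − 1 = 2
  item 6: 0
  item 7: 3
  item 8: 3
  item 9: 3
Total = 0 + 1 + 3 + 2 + 2 + 0 + 3 + 3 + 3 = 17

17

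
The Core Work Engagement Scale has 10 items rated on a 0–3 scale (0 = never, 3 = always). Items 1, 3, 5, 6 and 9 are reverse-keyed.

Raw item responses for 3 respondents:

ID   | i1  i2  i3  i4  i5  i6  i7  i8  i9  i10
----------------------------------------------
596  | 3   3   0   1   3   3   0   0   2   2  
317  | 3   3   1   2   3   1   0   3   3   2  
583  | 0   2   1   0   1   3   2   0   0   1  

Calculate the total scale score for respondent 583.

15

Respondent 583 raw: 0, 2, 1, 0, 1, 3, 2, 0, 0, 1.
Reverse-coded (reversed = (0+3) − raw = 3 − raw):
  item 1: 3 − 0 = 3
  item 2: 2
  item 3: 3 − 1 = 2
  item 4: 0
  item 5: 3 − 1 = 2
  item 6: 3 − 3 = 0
  item 7: 2
  item 8: 0
  item 9: 3 − 0 = 3
  item 10: 1
Sum = 3 + 2 + 2 + 0 + 2 + 0 + 2 + 0 + 3 + 1 = 15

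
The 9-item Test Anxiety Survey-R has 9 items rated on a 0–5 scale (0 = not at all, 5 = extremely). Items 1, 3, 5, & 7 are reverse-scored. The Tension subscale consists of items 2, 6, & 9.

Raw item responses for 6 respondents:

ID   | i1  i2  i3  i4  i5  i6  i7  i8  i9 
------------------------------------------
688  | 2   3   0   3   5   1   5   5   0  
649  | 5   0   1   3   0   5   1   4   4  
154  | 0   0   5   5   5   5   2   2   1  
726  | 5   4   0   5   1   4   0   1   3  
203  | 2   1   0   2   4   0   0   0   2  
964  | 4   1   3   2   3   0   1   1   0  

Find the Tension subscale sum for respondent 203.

Respondent 203 raw: 2, 1, 0, 2, 4, 0, 0, 0, 2.
Tension items: 2, 6, 9.
Reverse-coded (reverse-coded value = 5 − response):
  item 2: 1
  item 6: 0
  item 9: 2
Sum = 1 + 0 + 2 = 3

3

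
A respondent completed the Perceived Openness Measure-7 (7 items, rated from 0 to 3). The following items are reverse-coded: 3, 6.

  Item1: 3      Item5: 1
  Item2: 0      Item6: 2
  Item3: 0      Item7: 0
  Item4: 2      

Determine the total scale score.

10

Reverse-coded items (reverse-coded value = 3 − response):
  item 3: 3 − 0 = 3
  item 6: 3 − 2 = 1
Scored items: 3, 0, 3, 2, 1, 1, 0
Total = 3 + 0 + 3 + 2 + 1 + 1 + 0 = 10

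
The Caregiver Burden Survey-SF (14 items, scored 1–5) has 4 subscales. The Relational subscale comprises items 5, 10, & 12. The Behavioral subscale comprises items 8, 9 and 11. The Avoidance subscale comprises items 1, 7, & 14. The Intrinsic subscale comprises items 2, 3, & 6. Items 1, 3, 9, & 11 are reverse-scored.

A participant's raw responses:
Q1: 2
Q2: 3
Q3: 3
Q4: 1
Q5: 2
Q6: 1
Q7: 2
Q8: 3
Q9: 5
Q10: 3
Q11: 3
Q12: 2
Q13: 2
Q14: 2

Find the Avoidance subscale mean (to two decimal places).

Avoidance items: 1, 7, 14.
Of these, item 1 is reverse-scored; reverse-coded value = 6 − response.
  item 1: 6 − 2 = 4
  item 7: 2
  item 14: 2
Sum = 4 + 2 + 2 = 8
Mean = 8 / 3 = 2.67

2.67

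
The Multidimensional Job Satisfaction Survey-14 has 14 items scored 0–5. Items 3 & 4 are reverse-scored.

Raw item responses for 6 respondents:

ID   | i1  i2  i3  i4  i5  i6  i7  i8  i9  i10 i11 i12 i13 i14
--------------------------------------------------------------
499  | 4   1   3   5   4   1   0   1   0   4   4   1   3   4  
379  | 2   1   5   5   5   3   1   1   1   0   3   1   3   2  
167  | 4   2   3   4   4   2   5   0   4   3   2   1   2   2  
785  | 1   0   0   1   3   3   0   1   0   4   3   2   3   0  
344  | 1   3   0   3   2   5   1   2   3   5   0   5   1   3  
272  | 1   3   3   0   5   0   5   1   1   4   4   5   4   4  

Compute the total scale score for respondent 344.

Respondent 344 raw: 1, 3, 0, 3, 2, 5, 1, 2, 3, 5, 0, 5, 1, 3.
Reverse-coded (reverse-coded value = 5 − response):
  item 1: 1
  item 2: 3
  item 3: 5 − 0 = 5
  item 4: 5 − 3 = 2
  item 5: 2
  item 6: 5
  item 7: 1
  item 8: 2
  item 9: 3
  item 10: 5
  item 11: 0
  item 12: 5
  item 13: 1
  item 14: 3
Sum = 1 + 3 + 5 + 2 + 2 + 5 + 1 + 2 + 3 + 5 + 0 + 5 + 1 + 3 = 38

38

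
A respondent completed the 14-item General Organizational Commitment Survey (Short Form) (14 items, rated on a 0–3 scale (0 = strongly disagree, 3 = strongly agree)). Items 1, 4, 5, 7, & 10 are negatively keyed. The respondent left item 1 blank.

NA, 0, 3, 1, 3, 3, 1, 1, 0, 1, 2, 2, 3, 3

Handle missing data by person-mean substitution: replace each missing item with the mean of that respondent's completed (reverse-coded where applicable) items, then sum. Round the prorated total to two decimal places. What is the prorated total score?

Reverse-coded (reverse-coded value = 3 − response):
  item 4: 3 − 1 = 2
  item 5: 3 − 3 = 0
  item 7: 3 − 1 = 2
  item 10: 3 − 1 = 2
Completed scored items (13 of 14): 0, 3, 2, 0, 3, 2, 1, 0, 2, 2, 2, 3, 3; sum = 23.
Person mean = 23 / 13 ≈ 1.7692
Prorated total = (23 / 13) × 14 = 24.77 (to 2 dp)

24.77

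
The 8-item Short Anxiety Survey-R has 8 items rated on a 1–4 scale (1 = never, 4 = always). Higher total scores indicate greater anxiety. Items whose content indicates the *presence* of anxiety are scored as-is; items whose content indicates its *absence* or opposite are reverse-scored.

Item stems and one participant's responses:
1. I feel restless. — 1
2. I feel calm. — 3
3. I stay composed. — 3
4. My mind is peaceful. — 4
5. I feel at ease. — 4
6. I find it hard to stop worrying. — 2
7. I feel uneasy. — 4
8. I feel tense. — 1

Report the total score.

14

Items 2, 3, 4, 5 describe the absence/opposite of anxiety → reverse-score.
reversed = (1+4) − raw = 5 − raw.
  item 1: 1
  item 2: 5 − 3 = 2
  item 3: 5 − 3 = 2
  item 4: 5 − 4 = 1
  item 5: 5 − 4 = 1
  item 6: 2
  item 7: 4
  item 8: 1
Total = 1 + 2 + 2 + 1 + 1 + 2 + 4 + 1 = 14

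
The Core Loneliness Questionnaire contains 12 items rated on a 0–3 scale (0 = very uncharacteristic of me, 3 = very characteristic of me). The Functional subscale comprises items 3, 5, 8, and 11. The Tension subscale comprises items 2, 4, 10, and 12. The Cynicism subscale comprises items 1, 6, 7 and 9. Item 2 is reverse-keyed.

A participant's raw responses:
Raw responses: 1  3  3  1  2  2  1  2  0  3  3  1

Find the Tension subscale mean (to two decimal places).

Tension items: 2, 4, 10, 12.
Of these, item 2 is reverse-keyed; reverse-coded value = 3 − response.
  item 2: 3 − 3 = 0
  item 4: 1
  item 10: 3
  item 12: 1
Sum = 0 + 1 + 3 + 1 = 5
Mean = 5 / 4 = 1.25

1.25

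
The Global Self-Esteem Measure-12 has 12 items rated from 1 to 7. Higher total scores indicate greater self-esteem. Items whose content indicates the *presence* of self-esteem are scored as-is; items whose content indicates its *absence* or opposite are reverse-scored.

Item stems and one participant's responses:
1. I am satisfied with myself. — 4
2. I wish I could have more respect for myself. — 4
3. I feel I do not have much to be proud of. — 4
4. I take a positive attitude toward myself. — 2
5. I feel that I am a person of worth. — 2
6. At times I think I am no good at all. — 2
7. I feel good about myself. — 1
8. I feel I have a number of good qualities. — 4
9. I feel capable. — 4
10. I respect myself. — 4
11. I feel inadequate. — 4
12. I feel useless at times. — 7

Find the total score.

Items 2, 3, 6, 11, 12 describe the absence/opposite of self-esteem → reverse-score.
reversed = (1+7) − raw = 8 − raw.
  item 1: 4
  item 2: 8 − 4 = 4
  item 3: 8 − 4 = 4
  item 4: 2
  item 5: 2
  item 6: 8 − 2 = 6
  item 7: 1
  item 8: 4
  item 9: 4
  item 10: 4
  item 11: 8 − 4 = 4
  item 12: 8 − 7 = 1
Total = 4 + 4 + 4 + 2 + 2 + 6 + 1 + 4 + 4 + 4 + 4 + 1 = 40

40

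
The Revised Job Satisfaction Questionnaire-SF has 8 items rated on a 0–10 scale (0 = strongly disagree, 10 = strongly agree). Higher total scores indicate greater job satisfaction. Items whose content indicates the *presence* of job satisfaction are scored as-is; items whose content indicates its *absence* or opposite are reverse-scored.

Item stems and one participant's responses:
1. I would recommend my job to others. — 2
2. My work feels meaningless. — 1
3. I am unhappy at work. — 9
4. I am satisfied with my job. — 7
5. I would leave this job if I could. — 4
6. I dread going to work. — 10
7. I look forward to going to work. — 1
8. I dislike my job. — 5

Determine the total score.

31

Items 2, 3, 5, 6, 8 describe the absence/opposite of job satisfaction → reverse-score.
reversed = (0+10) − raw = 10 − raw.
  item 1: 2
  item 2: 10 − 1 = 9
  item 3: 10 − 9 = 1
  item 4: 7
  item 5: 10 − 4 = 6
  item 6: 10 − 10 = 0
  item 7: 1
  item 8: 10 − 5 = 5
Total = 2 + 9 + 1 + 7 + 6 + 0 + 1 + 5 = 31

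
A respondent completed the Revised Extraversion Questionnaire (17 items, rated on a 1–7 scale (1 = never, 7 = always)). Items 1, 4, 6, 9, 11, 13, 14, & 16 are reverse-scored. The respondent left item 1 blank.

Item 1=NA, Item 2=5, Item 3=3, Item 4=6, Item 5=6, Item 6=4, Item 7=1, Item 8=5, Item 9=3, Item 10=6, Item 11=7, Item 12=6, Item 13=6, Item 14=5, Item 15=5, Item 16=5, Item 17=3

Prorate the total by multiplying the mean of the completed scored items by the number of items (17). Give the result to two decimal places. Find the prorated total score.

63.75

Reverse-coded (on a 1–7 scale, reversed = 8 − raw):
  item 4: 8 − 6 = 2
  item 6: 8 − 4 = 4
  item 9: 8 − 3 = 5
  item 11: 8 − 7 = 1
  item 13: 8 − 6 = 2
  item 14: 8 − 5 = 3
  item 16: 8 − 5 = 3
Completed scored items (16 of 17): 5, 3, 2, 6, 4, 1, 5, 5, 6, 1, 6, 2, 3, 5, 3, 3; sum = 60.
Person mean = 60 / 16 ≈ 3.7500
Prorated total = (60 / 16) × 17 = 63.75 (to 2 dp)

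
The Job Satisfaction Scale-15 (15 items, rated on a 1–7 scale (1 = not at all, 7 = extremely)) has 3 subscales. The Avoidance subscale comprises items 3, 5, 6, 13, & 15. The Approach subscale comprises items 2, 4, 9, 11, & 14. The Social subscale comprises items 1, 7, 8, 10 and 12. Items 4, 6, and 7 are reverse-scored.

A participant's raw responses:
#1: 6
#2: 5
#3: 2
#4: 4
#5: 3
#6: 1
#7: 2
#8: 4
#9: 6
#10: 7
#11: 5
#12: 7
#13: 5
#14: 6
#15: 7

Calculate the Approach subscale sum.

26

Approach items: 2, 4, 9, 11, 14.
Of these, item 4 is reverse-scored; reversed = (1+7) − raw = 8 − raw.
  item 2: 5
  item 4: 8 − 4 = 4
  item 9: 6
  item 11: 5
  item 14: 6
Sum = 5 + 4 + 6 + 5 + 6 = 26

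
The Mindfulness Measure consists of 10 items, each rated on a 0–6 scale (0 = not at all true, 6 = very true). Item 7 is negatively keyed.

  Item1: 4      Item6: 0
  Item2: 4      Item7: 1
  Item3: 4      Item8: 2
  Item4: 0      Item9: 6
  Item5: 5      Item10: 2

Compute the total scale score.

32

Negatively keyed items use 6 − raw:
  item 7: 6 − 1 = 5
Scored items: 4, 4, 4, 0, 5, 0, 5, 2, 6, 2
Total = 4 + 4 + 4 + 0 + 5 + 0 + 5 + 2 + 6 + 2 = 32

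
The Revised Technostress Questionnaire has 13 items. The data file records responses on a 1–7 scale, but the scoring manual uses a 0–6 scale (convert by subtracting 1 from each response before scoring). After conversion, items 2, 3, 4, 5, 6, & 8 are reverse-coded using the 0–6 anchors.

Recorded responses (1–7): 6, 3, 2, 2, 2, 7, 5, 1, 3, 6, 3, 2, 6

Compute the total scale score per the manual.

49

Convert to 0–6: 5, 2, 1, 1, 1, 6, 4, 0, 2, 5, 2, 1, 5
Reverse-coded (reverse-coded value = 6 − response):
  item 2: 6 − 2 = 4
  item 3: 6 − 1 = 5
  item 4: 6 − 1 = 5
  item 5: 6 − 1 = 5
  item 6: 6 − 6 = 0
  item 8: 6 − 0 = 6
Scored: 5, 4, 5, 5, 5, 0, 4, 6, 2, 5, 2, 1, 5
Total = 49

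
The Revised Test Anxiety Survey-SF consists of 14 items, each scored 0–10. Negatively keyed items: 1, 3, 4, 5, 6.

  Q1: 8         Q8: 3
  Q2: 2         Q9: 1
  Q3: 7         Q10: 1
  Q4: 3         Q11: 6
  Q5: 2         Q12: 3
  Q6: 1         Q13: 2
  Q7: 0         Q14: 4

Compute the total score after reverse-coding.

Raw sum = 43. Negatively keyed items: 1, 3, 4, 5, 6; their raw sum = 21.
Each reversal replaces raw with 10 − raw, changing the total by 10 − 2·raw per item.
Total = 43 + 5·10 − 2·21 = 43 + 50 − 42 = 51

51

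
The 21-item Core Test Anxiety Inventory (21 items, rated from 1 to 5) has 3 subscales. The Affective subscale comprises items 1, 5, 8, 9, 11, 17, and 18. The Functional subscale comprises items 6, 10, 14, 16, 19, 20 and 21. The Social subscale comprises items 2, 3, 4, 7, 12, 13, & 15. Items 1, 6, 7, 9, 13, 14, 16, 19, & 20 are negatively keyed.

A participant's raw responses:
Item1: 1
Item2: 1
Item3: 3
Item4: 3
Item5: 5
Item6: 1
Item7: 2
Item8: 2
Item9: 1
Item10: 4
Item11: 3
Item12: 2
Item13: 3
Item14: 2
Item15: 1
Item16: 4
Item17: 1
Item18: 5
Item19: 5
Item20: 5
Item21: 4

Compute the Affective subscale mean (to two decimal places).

3.71

Affective items: 1, 5, 8, 9, 11, 17, 18.
Of these, items 1 & 9 are negatively keyed; reversed = (1+5) − raw = 6 − raw.
  item 1: 6 − 1 = 5
  item 5: 5
  item 8: 2
  item 9: 6 − 1 = 5
  item 11: 3
  item 17: 1
  item 18: 5
Sum = 5 + 5 + 2 + 5 + 3 + 1 + 5 = 26
Mean = 26 / 7 = 3.71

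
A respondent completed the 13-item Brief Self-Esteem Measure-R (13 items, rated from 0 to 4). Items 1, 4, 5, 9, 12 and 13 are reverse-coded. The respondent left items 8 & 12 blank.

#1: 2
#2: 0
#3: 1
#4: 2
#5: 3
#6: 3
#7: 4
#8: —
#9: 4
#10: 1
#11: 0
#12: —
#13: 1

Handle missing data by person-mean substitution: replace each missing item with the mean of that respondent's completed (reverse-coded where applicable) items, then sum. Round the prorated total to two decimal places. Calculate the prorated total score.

20.09

Reverse-coded (reverse-coded value = 4 − response):
  item 1: 4 − 2 = 2
  item 4: 4 − 2 = 2
  item 5: 4 − 3 = 1
  item 9: 4 − 4 = 0
  item 13: 4 − 1 = 3
Completed scored items (11 of 13): 2, 0, 1, 2, 1, 3, 4, 0, 1, 0, 3; sum = 17.
Person mean = 17 / 11 ≈ 1.5455
Prorated total = (17 / 11) × 13 = 20.09 (to 2 dp)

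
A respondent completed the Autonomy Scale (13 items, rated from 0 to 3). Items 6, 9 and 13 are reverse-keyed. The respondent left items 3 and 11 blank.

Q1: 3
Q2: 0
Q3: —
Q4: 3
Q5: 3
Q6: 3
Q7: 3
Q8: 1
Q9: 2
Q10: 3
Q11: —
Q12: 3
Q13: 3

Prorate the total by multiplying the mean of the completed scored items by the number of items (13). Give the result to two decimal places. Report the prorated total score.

Reverse-coded (reverse-coded value = 3 − response):
  item 6: 3 − 3 = 0
  item 9: 3 − 2 = 1
  item 13: 3 − 3 = 0
Completed scored items (11 of 13): 3, 0, 3, 3, 0, 3, 1, 1, 3, 3, 0; sum = 20.
Person mean = 20 / 11 ≈ 1.8182
Prorated total = (20 / 11) × 13 = 23.64 (to 2 dp)

23.64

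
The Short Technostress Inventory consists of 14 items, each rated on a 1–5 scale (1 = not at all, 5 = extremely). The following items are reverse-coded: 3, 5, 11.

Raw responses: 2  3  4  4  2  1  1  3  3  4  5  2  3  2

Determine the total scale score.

Reverse-coded items use 6 − raw:
  item 3: 6 − 4 = 2
  item 5: 6 − 2 = 4
  item 11: 6 − 5 = 1
After reverse-coding: 2, 3, 2, 4, 4, 1, 1, 3, 3, 4, 1, 2, 3, 2
Total = 2 + 3 + 2 + 4 + 4 + 1 + 1 + 3 + 3 + 4 + 1 + 2 + 3 + 2 = 35

35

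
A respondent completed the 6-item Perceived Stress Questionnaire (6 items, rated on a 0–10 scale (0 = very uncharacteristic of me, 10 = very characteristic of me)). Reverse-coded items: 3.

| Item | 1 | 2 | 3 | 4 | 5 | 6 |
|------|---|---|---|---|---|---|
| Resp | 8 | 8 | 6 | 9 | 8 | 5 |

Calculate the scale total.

Raw sum = 44. Reverse-coded items: 3; their raw sum = 6.
Each reversal replaces raw with 10 − raw, changing the total by 10 − 2·raw per item.
Total = 44 + 1·10 − 2·6 = 44 + 10 − 12 = 42

42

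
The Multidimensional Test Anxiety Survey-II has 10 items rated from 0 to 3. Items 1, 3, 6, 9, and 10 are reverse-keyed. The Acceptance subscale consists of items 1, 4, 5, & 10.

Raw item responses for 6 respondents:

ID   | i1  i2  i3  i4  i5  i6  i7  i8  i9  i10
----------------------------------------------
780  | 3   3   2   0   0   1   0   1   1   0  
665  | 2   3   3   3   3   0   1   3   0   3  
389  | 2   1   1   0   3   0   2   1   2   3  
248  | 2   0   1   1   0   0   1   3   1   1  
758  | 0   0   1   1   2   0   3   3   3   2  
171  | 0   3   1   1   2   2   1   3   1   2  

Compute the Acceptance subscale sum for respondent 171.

Respondent 171 raw: 0, 3, 1, 1, 2, 2, 1, 3, 1, 2.
Acceptance items: 1, 4, 5, 10.
Reverse-coded (on a 0–3 scale, reversed = 3 − raw):
  item 1: 3 − 0 = 3
  item 4: 1
  item 5: 2
  item 10: 3 − 2 = 1
Sum = 3 + 1 + 2 + 1 = 7

7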